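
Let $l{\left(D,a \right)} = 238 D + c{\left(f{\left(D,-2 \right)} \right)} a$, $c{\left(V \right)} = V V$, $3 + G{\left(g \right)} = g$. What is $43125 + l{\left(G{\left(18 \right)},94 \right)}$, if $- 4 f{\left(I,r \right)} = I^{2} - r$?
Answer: $\frac{2795423}{8} \approx 3.4943 \cdot 10^{5}$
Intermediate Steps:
$G{\left(g \right)} = -3 + g$
$f{\left(I,r \right)} = - \frac{I^{2}}{4} + \frac{r}{4}$ ($f{\left(I,r \right)} = - \frac{I^{2} - r}{4} = - \frac{I^{2}}{4} + \frac{r}{4}$)
$c{\left(V \right)} = V^{2}$
$l{\left(D,a \right)} = 238 D + a \left(- \frac{1}{2} - \frac{D^{2}}{4}\right)^{2}$ ($l{\left(D,a \right)} = 238 D + \left(- \frac{D^{2}}{4} + \frac{1}{4} \left(-2\right)\right)^{2} a = 238 D + \left(- \frac{D^{2}}{4} - \frac{1}{2}\right)^{2} a = 238 D + \left(- \frac{1}{2} - \frac{D^{2}}{4}\right)^{2} a = 238 D + a \left(- \frac{1}{2} - \frac{D^{2}}{4}\right)^{2}$)
$43125 + l{\left(G{\left(18 \right)},94 \right)} = 43125 + \left(238 \left(-3 + 18\right) + \frac{1}{16} \cdot 94 \left(2 + \left(-3 + 18\right)^{2}\right)^{2}\right) = 43125 + \left(238 \cdot 15 + \frac{1}{16} \cdot 94 \left(2 + 15^{2}\right)^{2}\right) = 43125 + \left(3570 + \frac{1}{16} \cdot 94 \left(2 + 225\right)^{2}\right) = 43125 + \left(3570 + \frac{1}{16} \cdot 94 \cdot 227^{2}\right) = 43125 + \left(3570 + \frac{1}{16} \cdot 94 \cdot 51529\right) = 43125 + \left(3570 + \frac{2421863}{8}\right) = 43125 + \frac{2450423}{8} = \frac{2795423}{8}$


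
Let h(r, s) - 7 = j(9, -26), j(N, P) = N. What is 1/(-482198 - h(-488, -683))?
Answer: -1/482214 ≈ -2.0738e-6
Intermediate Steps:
h(r, s) = 16 (h(r, s) = 7 + 9 = 16)
1/(-482198 - h(-488, -683)) = 1/(-482198 - 1*16) = 1/(-482198 - 16) = 1/(-482214) = -1/482214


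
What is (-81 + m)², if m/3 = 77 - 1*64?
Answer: 1764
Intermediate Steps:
m = 39 (m = 3*(77 - 1*64) = 3*(77 - 64) = 3*13 = 39)
(-81 + m)² = (-81 + 39)² = (-42)² = 1764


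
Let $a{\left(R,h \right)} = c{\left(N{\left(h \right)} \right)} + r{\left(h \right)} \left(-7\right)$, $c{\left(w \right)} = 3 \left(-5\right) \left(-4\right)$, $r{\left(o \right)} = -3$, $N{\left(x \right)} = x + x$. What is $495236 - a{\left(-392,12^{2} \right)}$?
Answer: $495155$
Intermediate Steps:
$N{\left(x \right)} = 2 x$
$c{\left(w \right)} = 60$ ($c{\left(w \right)} = \left(-15\right) \left(-4\right) = 60$)
$a{\left(R,h \right)} = 81$ ($a{\left(R,h \right)} = 60 - -21 = 60 + 21 = 81$)
$495236 - a{\left(-392,12^{2} \right)} = 495236 - 81 = 495155$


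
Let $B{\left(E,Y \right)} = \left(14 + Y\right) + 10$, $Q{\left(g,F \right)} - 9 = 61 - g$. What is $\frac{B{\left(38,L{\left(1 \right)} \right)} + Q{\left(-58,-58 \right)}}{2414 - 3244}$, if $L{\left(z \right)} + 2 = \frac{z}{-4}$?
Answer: $- \frac{599}{3320} \approx -0.18042$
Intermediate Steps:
$L{\left(z \right)} = -2 - \frac{z}{4}$ ($L{\left(z \right)} = -2 + \frac{z}{-4} = -2 + z \left(- \frac{1}{4}\right) = -2 - \frac{z}{4}$)
$Q{\left(g,F \right)} = 70 - g$ ($Q{\left(g,F \right)} = 9 - \left(-61 + g\right) = 70 - g$)
$B{\left(E,Y \right)} = 24 + Y$
$\frac{B{\left(38,L{\left(1 \right)} \right)} + Q{\left(-58,-58 \right)}}{2414 - 3244} = \frac{\left(24 - \frac{9}{4}\right) + \left(70 - -58\right)}{2414 - 3244} = \frac{\left(24 - \frac{9}{4}\right) + \left(70 + 58\right)}{-830} = \left(\left(24 - \frac{9}{4}\right) + 128\right) \left(- \frac{1}{830}\right) = \left(\frac{87}{4} + 128\right) \left(- \frac{1}{830}\right) = \frac{599}{4} \left(- \frac{1}{830}\right) = - \frac{599}{3320}$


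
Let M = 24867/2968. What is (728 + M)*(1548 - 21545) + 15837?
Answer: -43657859071/2968 ≈ -1.4710e+7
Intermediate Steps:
M = 24867/2968 (M = 24867*(1/2968) = 24867/2968 ≈ 8.3784)
(728 + M)*(1548 - 21545) + 15837 = (728 + 24867/2968)*(1548 - 21545) + 15837 = (2185571/2968)*(-19997) + 15837 = -43704863287/2968 + 15837 = -43657859071/2968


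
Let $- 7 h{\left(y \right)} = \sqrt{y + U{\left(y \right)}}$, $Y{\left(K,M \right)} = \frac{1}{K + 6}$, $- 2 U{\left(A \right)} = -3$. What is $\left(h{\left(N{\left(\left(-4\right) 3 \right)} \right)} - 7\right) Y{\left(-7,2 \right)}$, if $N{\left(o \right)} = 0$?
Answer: $7 + \frac{\sqrt{6}}{14} \approx 7.175$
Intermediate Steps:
$U{\left(A \right)} = \frac{3}{2}$ ($U{\left(A \right)} = \left(- \frac{1}{2}\right) \left(-3\right) = \frac{3}{2}$)
$Y{\left(K,M \right)} = \frac{1}{6 + K}$
$h{\left(y \right)} = - \frac{\sqrt{\frac{3}{2} + y}}{7}$ ($h{\left(y \right)} = - \frac{\sqrt{y + \frac{3}{2}}}{7} = - \frac{\sqrt{\frac{3}{2} + y}}{7}$)
$\left(h{\left(N{\left(\left(-4\right) 3 \right)} \right)} - 7\right) Y{\left(-7,2 \right)} = \frac{- \frac{\sqrt{6 + 4 \cdot 0}}{14} - 7}{6 - 7} = \frac{- \frac{\sqrt{6 + 0}}{14} - 7}{-1} = \left(- \frac{\sqrt{6}}{14} - 7\right) \left(-1\right) = \left(-7 - \frac{\sqrt{6}}{14}\right) \left(-1\right) = 7 + \frac{\sqrt{6}}{14}$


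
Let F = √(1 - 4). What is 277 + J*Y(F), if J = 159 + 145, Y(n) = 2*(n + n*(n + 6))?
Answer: -1547 + 4256*I*√3 ≈ -1547.0 + 7371.6*I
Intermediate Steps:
F = I*√3 (F = √(-3) = I*√3 ≈ 1.732*I)
Y(n) = 2*n + 2*n*(6 + n) (Y(n) = 2*(n + n*(6 + n)) = 2*n + 2*n*(6 + n))
J = 304
277 + J*Y(F) = 277 + 304*(2*(I*√3)*(7 + I*√3)) = 277 + 304*(2*I*√3*(7 + I*√3)) = 277 + 608*I*√3*(7 + I*√3)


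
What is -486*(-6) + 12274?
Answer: 15190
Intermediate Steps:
-486*(-6) + 12274 = 2916 + 12274 = 15190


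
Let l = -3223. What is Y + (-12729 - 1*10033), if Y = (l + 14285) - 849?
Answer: -12549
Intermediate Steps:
Y = 10213 (Y = (-3223 + 14285) - 849 = 11062 - 849 = 10213)
Y + (-12729 - 1*10033) = 10213 + (-12729 - 1*10033) = 10213 + (-12729 - 10033) = 10213 - 22762 = -12549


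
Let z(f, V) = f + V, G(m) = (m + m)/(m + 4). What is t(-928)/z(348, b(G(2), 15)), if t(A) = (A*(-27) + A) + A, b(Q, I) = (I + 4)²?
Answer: 23200/709 ≈ 32.722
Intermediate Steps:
G(m) = 2*m/(4 + m) (G(m) = (2*m)/(4 + m) = 2*m/(4 + m))
b(Q, I) = (4 + I)²
z(f, V) = V + f
t(A) = -25*A (t(A) = (-27*A + A) + A = -26*A + A = -25*A)
t(-928)/z(348, b(G(2), 15)) = (-25*(-928))/((4 + 15)² + 348) = 23200/(19² + 348) = 23200/(361 + 348) = 23200/709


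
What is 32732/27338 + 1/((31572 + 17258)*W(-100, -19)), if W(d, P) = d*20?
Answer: 1598303546331/1334914540000 ≈ 1.1973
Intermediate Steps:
W(d, P) = 20*d
32732/27338 + 1/((31572 + 17258)*W(-100, -19)) = 32732/27338 + 1/((31572 + 17258)*((20*(-100)))) = 32732*(1/27338) + 1/(48830*(-2000)) = 16366/13669 + (1/48830)*(-1/2000) = 16366/13669 - 1/97660000 = 1598303546331/1334914540000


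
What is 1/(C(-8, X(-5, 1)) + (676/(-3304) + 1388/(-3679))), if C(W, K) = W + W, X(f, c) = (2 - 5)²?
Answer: -3038854/50389903 ≈ -0.060307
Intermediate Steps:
X(f, c) = 9 (X(f, c) = (-3)² = 9)
C(W, K) = 2*W
1/(C(-8, X(-5, 1)) + (676/(-3304) + 1388/(-3679))) = 1/(2*(-8) + (676/(-3304) + 1388/(-3679))) = 1/(-16 + (676*(-1/3304) + 1388*(-1/3679))) = 1/(-16 + (-169/826 - 1388/3679)) = 1/(-16 - 1768239/3038854) = 1/(-50389903/3038854) = -3038854/50389903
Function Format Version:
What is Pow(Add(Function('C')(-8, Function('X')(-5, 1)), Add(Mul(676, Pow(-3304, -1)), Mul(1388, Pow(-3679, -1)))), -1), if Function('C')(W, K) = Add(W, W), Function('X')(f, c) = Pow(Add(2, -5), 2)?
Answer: Rational(-3038854, 50389903) ≈ -0.060307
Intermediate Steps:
Function('X')(f, c) = 9 (Function('X')(f, c) = Pow(-3, 2) = 9)
Function('C')(W, K) = Mul(2, W)
Pow(Add(Function('C')(-8, Function('X')(-5, 1)), Add(Mul(676, Pow(-3304, -1)), Mul(1388, Pow(-3679, -1)))), -1) = Pow(Add(Mul(2, -8), Add(Mul(676, Pow(-3304, -1)), Mul(1388, Pow(-3679, -1)))), -1) = Pow(Add(-16, Add(Mul(676, Rational(-1, 3304)), Mul(1388, Rational(-1, 3679)))), -1) = Pow(Add(-16, Add(Rational(-169, 826), Rational(-1388, 3679))), -1) = Pow(Add(-16, Rational(-1768239, 3038854)), -1) = Pow(Rational(-50389903, 3038854), -1) = Rational(-3038854, 50389903)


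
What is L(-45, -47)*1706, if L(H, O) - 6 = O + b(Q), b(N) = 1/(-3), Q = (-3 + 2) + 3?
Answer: -211544/3 ≈ -70515.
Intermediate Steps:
Q = 2 (Q = -1 + 3 = 2)
b(N) = -1/3
L(H, O) = 17/3 + O (L(H, O) = 6 + (O - 1/3) = 6 + (-1/3 + O) = 17/3 + O)
L(-45, -47)*1706 = (17/3 - 47)*1706 = -124/3*1706 = -211544/3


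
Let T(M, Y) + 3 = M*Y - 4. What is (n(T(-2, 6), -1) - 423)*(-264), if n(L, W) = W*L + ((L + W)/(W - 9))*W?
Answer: 107184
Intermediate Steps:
T(M, Y) = -7 + M*Y (T(M, Y) = -3 + (M*Y - 4) = -3 + (-4 + M*Y) = -7 + M*Y)
n(L, W) = L*W + W*(L + W)/(-9 + W) (n(L, W) = L*W + ((L + W)/(-9 + W))*W = L*W + W*(L + W)/(-9 + W))
(n(T(-2, 6), -1) - 423)*(-264) = (-(-1 - 8*(-7 - 2*6) + (-7 - 2*6)*(-1))/(-9 - 1) - 423)*(-264) = (-1*(-1 - 8*(-7 - 12) + (-7 - 12)*(-1))/(-10) - 423)*(-264) = (-1*(-1/10)*(-1 - 8*(-19) - 19*(-1)) - 423)*(-264) = (-1*(-1/10)*(-1 + 152 + 19) - 423)*(-264) = (-1*(-1/10)*170 - 423)*(-264) = (17 - 423)*(-264) = -406*(-264) = 107184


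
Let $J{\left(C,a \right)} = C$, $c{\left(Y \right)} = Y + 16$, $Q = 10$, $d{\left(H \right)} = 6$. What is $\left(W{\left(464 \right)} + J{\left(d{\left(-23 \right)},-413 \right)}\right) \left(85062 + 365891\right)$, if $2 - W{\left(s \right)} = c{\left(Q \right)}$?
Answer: $-8117154$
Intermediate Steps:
$c{\left(Y \right)} = 16 + Y$
$W{\left(s \right)} = -24$ ($W{\left(s \right)} = 2 - \left(16 + 10\right) = 2 - 26 = -24$)
$\left(W{\left(464 \right)} + J{\left(d{\left(-23 \right)},-413 \right)}\right) \left(85062 + 365891\right) = \left(-24 + 6\right) \left(85062 + 365891\right) = \left(-18\right) 450953 = -8117154$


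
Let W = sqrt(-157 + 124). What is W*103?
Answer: 103*I*sqrt(33) ≈ 591.69*I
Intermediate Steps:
W = I*sqrt(33) (W = sqrt(-33) = I*sqrt(33) ≈ 5.7446*I)
W*103 = (I*sqrt(33))*103 = 103*I*sqrt(33)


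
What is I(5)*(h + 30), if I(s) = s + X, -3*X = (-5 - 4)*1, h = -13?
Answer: 136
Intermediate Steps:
X = 3 (X = -(-5 - 4)/3 = -(-3) = -⅓*(-9) = 3)
I(s) = 3 + s (I(s) = s + 3 = 3 + s)
I(5)*(h + 30) = (3 + 5)*(-13 + 30) = 8*17 = 136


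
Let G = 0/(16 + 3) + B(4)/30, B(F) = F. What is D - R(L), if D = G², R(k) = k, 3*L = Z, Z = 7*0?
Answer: 4/225 ≈ 0.017778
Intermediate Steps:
Z = 0
L = 0 (L = (⅓)*0 = 0)
G = 2/15 (G = 0/(16 + 3) + 4/30 = 0/19 + 4*(1/30) = 0*(1/19) + 2/15 = 0 + 2/15 = 2/15 ≈ 0.13333)
D = 4/225 (D = (2/15)² = 4/225 ≈ 0.017778)
D - R(L) = 4/225 - 1*0 = 4/225 + 0 = 4/225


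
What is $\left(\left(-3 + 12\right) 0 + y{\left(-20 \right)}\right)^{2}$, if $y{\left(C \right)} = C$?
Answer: $400$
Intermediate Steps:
$\left(\left(-3 + 12\right) 0 + y{\left(-20 \right)}\right)^{2} = \left(\left(-3 + 12\right) 0 - 20\right)^{2} = \left(9 \cdot 0 - 20\right)^{2} = \left(0 - 20\right)^{2} = \left(-20\right)^{2} = 400$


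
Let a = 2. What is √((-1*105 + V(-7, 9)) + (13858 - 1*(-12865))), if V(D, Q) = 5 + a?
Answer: 5*√1065 ≈ 163.17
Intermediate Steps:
V(D, Q) = 7 (V(D, Q) = 5 + 2 = 7)
√((-1*105 + V(-7, 9)) + (13858 - 1*(-12865))) = √((-1*105 + 7) + (13858 - 1*(-12865))) = √((-105 + 7) + (13858 + 12865)) = √(-98 + 26723) = √26625 = 5*√1065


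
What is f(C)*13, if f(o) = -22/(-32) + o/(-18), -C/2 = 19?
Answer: 5239/144 ≈ 36.382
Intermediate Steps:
C = -38 (C = -2*19 = -38)
f(o) = 11/16 - o/18 (f(o) = -22*(-1/32) + o*(-1/18) = 11/16 - o/18)
f(C)*13 = (11/16 - 1/18*(-38))*13 = (11/16 + 19/9)*13 = (403/144)*13 = 5239/144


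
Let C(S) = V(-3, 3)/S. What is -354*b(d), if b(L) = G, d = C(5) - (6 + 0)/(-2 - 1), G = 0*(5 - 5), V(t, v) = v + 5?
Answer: 0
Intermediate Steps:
V(t, v) = 5 + v
C(S) = 8/S (C(S) = (5 + 3)/S = 8/S)
G = 0 (G = 0*0 = 0)
d = 18/5 (d = 8/5 - (6 + 0)/(-2 - 1) = 8*(1/5) - 6/(-3) = 8/5 - 6*(-1)/3 = 8/5 - 1*(-2) = 8/5 + 2 = 18/5 ≈ 3.6000)
b(L) = 0
-354*b(d) = -354*0 = 0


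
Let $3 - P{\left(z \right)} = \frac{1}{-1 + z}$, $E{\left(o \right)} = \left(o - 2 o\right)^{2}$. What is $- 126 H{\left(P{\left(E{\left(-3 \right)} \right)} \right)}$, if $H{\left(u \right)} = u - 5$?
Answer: $\frac{1071}{4} \approx 267.75$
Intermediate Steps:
$E{\left(o \right)} = o^{2}$ ($E{\left(o \right)} = \left(- o\right)^{2} = o^{2}$)
$P{\left(z \right)} = 3 - \frac{1}{-1 + z}$
$H{\left(u \right)} = -5 + u$
$- 126 H{\left(P{\left(E{\left(-3 \right)} \right)} \right)} = - 126 \left(-5 + \frac{-4 + 3 \left(-3\right)^{2}}{-1 + \left(-3\right)^{2}}\right) = - 126 \left(-5 + \frac{-4 + 3 \cdot 9}{-1 + 9}\right) = - 126 \left(-5 + \frac{-4 + 27}{8}\right) = - 126 \left(-5 + \frac{1}{8} \cdot 23\right) = - 126 \left(-5 + \frac{23}{8}\right) = \left(-126\right) \left(- \frac{17}{8}\right) = \frac{1071}{4}$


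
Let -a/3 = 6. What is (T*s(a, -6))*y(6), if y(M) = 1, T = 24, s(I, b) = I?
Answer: -432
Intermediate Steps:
a = -18 (a = -3*6 = -18)
(T*s(a, -6))*y(6) = (24*(-18))*1 = -432*1 = -432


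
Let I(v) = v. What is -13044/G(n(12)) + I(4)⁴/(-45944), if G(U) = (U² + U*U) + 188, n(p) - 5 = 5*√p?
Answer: -15698657426/835956823 + 652200*√3/145561 ≈ -11.019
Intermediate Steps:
n(p) = 5 + 5*√p
G(U) = 188 + 2*U² (G(U) = (U² + U²) + 188 = 2*U² + 188 = 188 + 2*U²)
-13044/G(n(12)) + I(4)⁴/(-45944) = -13044/(188 + 2*(5 + 5*√12)²) + 4⁴/(-45944) = -13044/(188 + 2*(5 + 5*(2*√3))²) + 256*(-1/45944) = -13044/(188 + 2*(5 + 10*√3)²) - 32/5743 = -32/5743 - 13044/(188 + 2*(5 + 10*√3)²)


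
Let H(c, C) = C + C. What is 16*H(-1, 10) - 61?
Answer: 259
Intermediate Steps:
H(c, C) = 2*C
16*H(-1, 10) - 61 = 16*(2*10) - 61 = 16*20 - 61 = 320 - 61 = 259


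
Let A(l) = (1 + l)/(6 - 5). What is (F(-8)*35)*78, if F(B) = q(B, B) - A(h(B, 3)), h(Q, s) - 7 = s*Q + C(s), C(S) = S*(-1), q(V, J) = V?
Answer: 30030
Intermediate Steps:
C(S) = -S
h(Q, s) = 7 - s + Q*s (h(Q, s) = 7 + (s*Q - s) = 7 + (Q*s - s) = 7 + (-s + Q*s) = 7 - s + Q*s)
A(l) = 1 + l (A(l) = (1 + l)/1 = (1 + l)*1 = 1 + l)
F(B) = -5 - 2*B (F(B) = B - (1 + (7 - 1*3 + B*3)) = B - (1 + (7 - 3 + 3*B)) = B - (1 + (4 + 3*B)) = B - (5 + 3*B) = B + (-5 - 3*B) = -5 - 2*B)
(F(-8)*35)*78 = ((-5 - 2*(-8))*35)*78 = ((-5 + 16)*35)*78 = (11*35)*78 = 385*78 = 30030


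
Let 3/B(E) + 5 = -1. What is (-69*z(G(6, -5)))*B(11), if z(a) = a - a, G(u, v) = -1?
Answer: 0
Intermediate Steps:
B(E) = -1/2 (B(E) = 3/(-5 - 1) = 3/(-6) = 3*(-1/6) = -1/2)
z(a) = 0
(-69*z(G(6, -5)))*B(11) = -69*0*(-1/2) = 0*(-1/2) = 0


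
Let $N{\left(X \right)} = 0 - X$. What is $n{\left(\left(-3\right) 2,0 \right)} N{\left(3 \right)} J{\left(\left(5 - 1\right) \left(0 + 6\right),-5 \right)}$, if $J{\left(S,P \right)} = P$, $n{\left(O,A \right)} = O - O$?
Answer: $0$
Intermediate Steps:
$n{\left(O,A \right)} = 0$
$N{\left(X \right)} = - X$
$n{\left(\left(-3\right) 2,0 \right)} N{\left(3 \right)} J{\left(\left(5 - 1\right) \left(0 + 6\right),-5 \right)} = 0 \left(\left(-1\right) 3\right) \left(-5\right) = 0 \left(-3\right) \left(-5\right) = 0 \left(-5\right) = 0$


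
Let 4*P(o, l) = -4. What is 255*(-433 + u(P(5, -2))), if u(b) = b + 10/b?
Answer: -113220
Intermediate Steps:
P(o, l) = -1 (P(o, l) = (1/4)*(-4) = -1)
255*(-433 + u(P(5, -2))) = 255*(-433 + (-1 + 10/(-1))) = 255*(-433 + (-1 + 10*(-1))) = 255*(-433 + (-1 - 10)) = 255*(-433 - 11) = 255*(-444) = -113220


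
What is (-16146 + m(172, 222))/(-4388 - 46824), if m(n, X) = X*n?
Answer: -11019/25606 ≈ -0.43033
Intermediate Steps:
(-16146 + m(172, 222))/(-4388 - 46824) = (-16146 + 222*172)/(-4388 - 46824) = (-16146 + 38184)/(-51212) = 22038*(-1/51212) = -11019/25606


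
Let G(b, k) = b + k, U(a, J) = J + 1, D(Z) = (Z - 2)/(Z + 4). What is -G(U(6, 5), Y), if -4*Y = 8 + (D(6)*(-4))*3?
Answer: -26/5 ≈ -5.2000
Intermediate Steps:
D(Z) = (-2 + Z)/(4 + Z)
U(a, J) = 1 + J
Y = -⅘ (Y = -(8 + (((-2 + 6)/(4 + 6))*(-4))*3)/4 = -(8 + ((4/10)*(-4))*3)/4 = -(8 + (((⅒)*4)*(-4))*3)/4 = -(8 + ((⅖)*(-4))*3)/4 = -(8 - 8/5*3)/4 = -(8 - 24/5)/4 = -¼*16/5 = -⅘ ≈ -0.80000)
-G(U(6, 5), Y) = -((1 + 5) - ⅘) = -(6 - ⅘) = -1*26/5 = -26/5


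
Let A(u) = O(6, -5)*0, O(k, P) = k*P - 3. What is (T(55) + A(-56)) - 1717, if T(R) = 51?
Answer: -1666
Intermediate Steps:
O(k, P) = -3 + P*k (O(k, P) = P*k - 3 = -3 + P*k)
A(u) = 0 (A(u) = (-3 - 5*6)*0 = (-3 - 30)*0 = -33*0 = 0)
(T(55) + A(-56)) - 1717 = (51 + 0) - 1717 = 51 - 1717 = -1666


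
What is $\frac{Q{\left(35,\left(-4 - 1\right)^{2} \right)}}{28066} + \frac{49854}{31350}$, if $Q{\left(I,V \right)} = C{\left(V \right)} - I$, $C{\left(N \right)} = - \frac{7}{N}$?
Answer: $\frac{116508028}{73322425} \approx 1.589$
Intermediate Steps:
$Q{\left(I,V \right)} = - I - \frac{7}{V}$ ($Q{\left(I,V \right)} = - \frac{7}{V} - I = - I - \frac{7}{V}$)
$\frac{Q{\left(35,\left(-4 - 1\right)^{2} \right)}}{28066} + \frac{49854}{31350} = \frac{\left(-1\right) 35 - \frac{7}{\left(-4 - 1\right)^{2}}}{28066} + \frac{49854}{31350} = \left(-35 - \frac{7}{\left(-5\right)^{2}}\right) \frac{1}{28066} + 49854 \cdot \frac{1}{31350} = \left(-35 - \frac{7}{25}\right) \frac{1}{28066} + \frac{8309}{5225} = \left(- \frac{882}{25}\right) \frac{1}{28066} + \frac{8309}{5225} = - \frac{441}{350825} + \frac{8309}{5225} = \frac{116508028}{73322425}$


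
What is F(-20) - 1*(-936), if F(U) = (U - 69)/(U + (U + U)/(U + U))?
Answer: 17873/19 ≈ 940.68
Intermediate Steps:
F(U) = (-69 + U)/(1 + U) (F(U) = (-69 + U)/(U + (2*U)/((2*U))) = (-69 + U)/(U + (2*U)*(1/(2*U))) = (-69 + U)/(U + 1) = (-69 + U)/(1 + U))
F(-20) - 1*(-936) = (-69 - 20)/(1 - 20) - 1*(-936) = -89/(-19) + 936 = -1/19*(-89) + 936 = 89/19 + 936 = 17873/19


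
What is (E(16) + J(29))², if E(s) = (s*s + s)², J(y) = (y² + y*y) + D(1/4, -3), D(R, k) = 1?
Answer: 5725494889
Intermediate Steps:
J(y) = 1 + 2*y² (J(y) = (y² + y*y) + 1 = (y² + y²) + 1 = 2*y² + 1 = 1 + 2*y²)
E(s) = (s + s²)² (E(s) = (s² + s)² = (s + s²)²)
(E(16) + J(29))² = (16²*(1 + 16)² + (1 + 2*29²))² = (256*17² + (1 + 2*841))² = (256*289 + (1 + 1682))² = (73984 + 1683)² = 75667² = 5725494889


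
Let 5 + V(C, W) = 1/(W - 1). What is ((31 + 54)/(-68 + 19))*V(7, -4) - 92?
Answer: -4066/49 ≈ -82.980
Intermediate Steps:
V(C, W) = -5 + 1/(-1 + W) (V(C, W) = -5 + 1/(W - 1) = -5 + 1/(-1 + W))
((31 + 54)/(-68 + 19))*V(7, -4) - 92 = ((31 + 54)/(-68 + 19))*((6 - 5*(-4))/(-1 - 4)) - 92 = (85/(-49))*((6 + 20)/(-5)) - 92 = (85*(-1/49))*(-1/5*26) - 92 = -85/49*(-26/5) - 92 = 442/49 - 92 = -4066/49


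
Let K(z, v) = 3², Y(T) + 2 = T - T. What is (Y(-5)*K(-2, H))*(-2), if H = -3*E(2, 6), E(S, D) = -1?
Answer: 36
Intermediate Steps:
Y(T) = -2 (Y(T) = -2 + (T - T) = -2 + 0 = -2)
H = 3 (H = -3*(-1) = 3)
K(z, v) = 9
(Y(-5)*K(-2, H))*(-2) = -2*9*(-2) = -18*(-2) = 36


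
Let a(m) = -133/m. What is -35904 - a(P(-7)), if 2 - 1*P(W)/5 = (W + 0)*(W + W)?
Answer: -17234053/480 ≈ -35904.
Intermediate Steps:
P(W) = 10 - 10*W**2 (P(W) = 10 - 5*(W + 0)*(W + W) = 10 - 5*W*2*W = 10 - 10*W**2)
-35904 - a(P(-7)) = -35904 - (-133)/(10 - 10*(-7)**2) = -35904 - (-133)/(10 - 10*49) = -35904 - (-133)/(10 - 490) = -35904 - (-133)/(-480) = -35904 - (-133)*(-1)/480 = -35904 - 1*133/480 = -35904 - 133/480 = -17234053/480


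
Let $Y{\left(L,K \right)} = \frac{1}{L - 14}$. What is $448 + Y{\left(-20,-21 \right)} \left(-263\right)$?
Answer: $\frac{15495}{34} \approx 455.74$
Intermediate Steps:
$Y{\left(L,K \right)} = \frac{1}{-14 + L}$
$448 + Y{\left(-20,-21 \right)} \left(-263\right) = 448 + \frac{1}{-14 - 20} \left(-263\right) = 448 + \frac{1}{-34} \left(-263\right) = 448 - - \frac{263}{34} = 448 + \frac{263}{34} = \frac{15495}{34}$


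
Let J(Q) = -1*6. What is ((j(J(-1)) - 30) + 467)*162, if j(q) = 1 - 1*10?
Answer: 69336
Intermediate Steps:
J(Q) = -6
j(q) = -9 (j(q) = 1 - 10 = -9)
((j(J(-1)) - 30) + 467)*162 = ((-9 - 30) + 467)*162 = (-39 + 467)*162 = 428*162 = 69336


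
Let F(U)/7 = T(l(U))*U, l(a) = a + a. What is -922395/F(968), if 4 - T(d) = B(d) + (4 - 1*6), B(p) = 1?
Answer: -184479/6776 ≈ -27.225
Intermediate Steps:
l(a) = 2*a
T(d) = 5 (T(d) = 4 - (1 + (4 - 1*6)) = 4 - (1 + (4 - 6)) = 4 - (1 - 2) = 4 - 1*(-1) = 4 + 1 = 5)
F(U) = 35*U (F(U) = 7*(5*U) = 35*U)
-922395/F(968) = -922395/(35*968) = -922395/33880 = -922395*1/33880 = -184479/6776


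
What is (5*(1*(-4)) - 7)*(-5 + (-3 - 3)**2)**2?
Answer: -25947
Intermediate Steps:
(5*(1*(-4)) - 7)*(-5 + (-3 - 3)**2)**2 = (5*(-4) - 7)*(-5 + (-6)**2)**2 = (-20 - 7)*(-5 + 36)**2 = -27*31**2 = -27*961 = -25947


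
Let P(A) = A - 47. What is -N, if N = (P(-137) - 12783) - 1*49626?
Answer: 62593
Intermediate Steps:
P(A) = -47 + A
N = -62593 (N = ((-47 - 137) - 12783) - 1*49626 = (-184 - 12783) - 49626 = -12967 - 49626 = -62593)
-N = -1*(-62593) = 62593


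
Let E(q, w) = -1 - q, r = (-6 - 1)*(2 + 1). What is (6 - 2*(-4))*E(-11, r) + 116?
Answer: 256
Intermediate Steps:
r = -21 (r = -7*3 = -21)
(6 - 2*(-4))*E(-11, r) + 116 = (6 - 2*(-4))*(-1 - 1*(-11)) + 116 = (6 + 8)*(-1 + 11) + 116 = 14*10 + 116 = 140 + 116 = 256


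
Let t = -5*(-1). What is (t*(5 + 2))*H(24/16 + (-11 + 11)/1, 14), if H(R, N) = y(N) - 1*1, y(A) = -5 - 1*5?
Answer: -385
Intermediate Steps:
y(A) = -10 (y(A) = -5 - 5 = -10)
t = 5
H(R, N) = -11 (H(R, N) = -10 - 1*1 = -10 - 1 = -11)
(t*(5 + 2))*H(24/16 + (-11 + 11)/1, 14) = (5*(5 + 2))*(-11) = (5*7)*(-11) = 35*(-11) = -385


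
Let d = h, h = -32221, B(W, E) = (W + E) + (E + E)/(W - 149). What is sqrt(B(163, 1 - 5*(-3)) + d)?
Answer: I*sqrt(1569946)/7 ≈ 179.0*I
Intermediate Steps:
B(W, E) = E + W + 2*E/(-149 + W) (B(W, E) = (E + W) + (2*E)/(-149 + W) = (E + W) + 2*E/(-149 + W) = E + W + 2*E/(-149 + W))
d = -32221
sqrt(B(163, 1 - 5*(-3)) + d) = sqrt((163**2 - 149*163 - 147*(1 - 5*(-3)) + (1 - 5*(-3))*163)/(-149 + 163) - 32221) = sqrt((26569 - 24287 - 147*(1 + 15) + (1 + 15)*163)/14 - 32221) = sqrt((26569 - 24287 - 147*16 + 16*163)/14 - 32221) = sqrt((26569 - 24287 - 2352 + 2608)/14 - 32221) = sqrt((1/14)*2538 - 32221) = sqrt(1269/7 - 32221) = sqrt(-224278/7) = I*sqrt(1569946)/7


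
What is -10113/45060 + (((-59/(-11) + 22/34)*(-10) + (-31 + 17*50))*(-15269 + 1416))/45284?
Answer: -1847292265178/7949436385 ≈ -232.38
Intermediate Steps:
-10113/45060 + (((-59/(-11) + 22/34)*(-10) + (-31 + 17*50))*(-15269 + 1416))/45284 = -10113*1/45060 + (((-59*(-1/11) + 22*(1/34))*(-10) + (-31 + 850))*(-13853))*(1/45284) = -3371/15020 + (((59/11 + 11/17)*(-10) + 819)*(-13853))*(1/45284) = -3371/15020 + (((1124/187)*(-10) + 819)*(-13853))*(1/45284) = -3371/15020 + ((-11240/187 + 819)*(-13853))*(1/45284) = -3371/15020 + ((141913/187)*(-13853))*(1/45284) = -3371/15020 - 1965920789/187*1/45284 = -3371/15020 - 1965920789/8468108 = -1847292265178/7949436385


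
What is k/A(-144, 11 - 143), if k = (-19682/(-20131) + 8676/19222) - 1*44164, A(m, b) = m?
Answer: 1068066484343/3482622738 ≈ 306.68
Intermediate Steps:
k = -8544531874744/193479041 (k = (-19682*(-1/20131) + 8676*(1/19222)) - 44164 = (19682/20131 + 4338/9611) - 44164 = 276491980/193479041 - 44164 = -8544531874744/193479041 ≈ -44163.)
k/A(-144, 11 - 143) = -8544531874744/193479041/(-144) = -8544531874744/193479041*(-1/144) = 1068066484343/3482622738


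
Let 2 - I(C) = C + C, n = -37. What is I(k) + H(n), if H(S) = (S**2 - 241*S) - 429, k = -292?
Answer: 10443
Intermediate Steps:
I(C) = 2 - 2*C (I(C) = 2 - (C + C) = 2 - 2*C)
H(S) = -429 + S**2 - 241*S
I(k) + H(n) = (2 - 2*(-292)) + (-429 + (-37)**2 - 241*(-37)) = (2 + 584) + (-429 + 1369 + 8917) = 586 + 9857 = 10443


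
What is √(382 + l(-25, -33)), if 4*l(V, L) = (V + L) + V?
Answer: 17*√5/2 ≈ 19.007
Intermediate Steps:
l(V, L) = V/2 + L/4 (l(V, L) = ((V + L) + V)/4 = ((L + V) + V)/4 = (L + 2*V)/4 = V/2 + L/4)
√(382 + l(-25, -33)) = √(382 + ((½)*(-25) + (¼)*(-33))) = √(382 + (-25/2 - 33/4)) = √(382 - 83/4) = √(1445/4) = 17*√5/2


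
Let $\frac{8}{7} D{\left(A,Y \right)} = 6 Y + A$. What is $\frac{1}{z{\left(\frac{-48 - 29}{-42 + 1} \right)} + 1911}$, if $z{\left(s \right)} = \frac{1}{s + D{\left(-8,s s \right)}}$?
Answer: $\frac{90069}{172128583} \approx 0.00052327$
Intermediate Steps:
$D{\left(A,Y \right)} = \frac{7 A}{8} + \frac{21 Y}{4}$ ($D{\left(A,Y \right)} = \frac{7 \left(6 Y + A\right)}{8} = \frac{7 \left(A + 6 Y\right)}{8} = \frac{7 A}{8} + \frac{21 Y}{4}$)
$z{\left(s \right)} = \frac{1}{-7 + s + \frac{21 s^{2}}{4}}$ ($z{\left(s \right)} = \frac{1}{s + \left(\frac{7}{8} \left(-8\right) + \frac{21 s s}{4}\right)} = \frac{1}{s + \left(-7 + \frac{21 s^{2}}{4}\right)} = \frac{1}{-7 + s + \frac{21 s^{2}}{4}}$)
$\frac{1}{z{\left(\frac{-48 - 29}{-42 + 1} \right)} + 1911} = \frac{1}{\frac{4}{-28 + 4 \frac{-48 - 29}{-42 + 1} + 21 \left(\frac{-48 - 29}{-42 + 1}\right)^{2}} + 1911} = \frac{1}{\frac{4}{-28 + 4 \left(- \frac{77}{-41}\right) + 21 \left(- \frac{77}{-41}\right)^{2}} + 1911} = \frac{1}{\frac{4}{-28 + 4 \left(\left(-77\right) \left(- \frac{1}{41}\right)\right) + 21 \left(\left(-77\right) \left(- \frac{1}{41}\right)\right)^{2}} + 1911} = \frac{1}{\frac{4}{-28 + 4 \cdot \frac{77}{41} + 21 \left(\frac{77}{41}\right)^{2}} + 1911} = \frac{1}{\frac{4}{-28 + \frac{308}{41} + 21 \cdot \frac{5929}{1681}} + 1911} = \frac{1}{\frac{4}{-28 + \frac{308}{41} + \frac{124509}{1681}} + 1911} = \frac{1}{\frac{4}{\frac{90069}{1681}} + 1911} = \frac{1}{4 \cdot \frac{1681}{90069} + 1911} = \frac{1}{\frac{6724}{90069} + 1911} = \frac{1}{\frac{172128583}{90069}} = \frac{90069}{172128583}$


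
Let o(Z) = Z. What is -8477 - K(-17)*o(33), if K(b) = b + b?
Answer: -7355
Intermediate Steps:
K(b) = 2*b
-8477 - K(-17)*o(33) = -8477 - 2*(-17)*33 = -8477 - (-34)*33 = -8477 - 1*(-1122) = -8477 + 1122 = -7355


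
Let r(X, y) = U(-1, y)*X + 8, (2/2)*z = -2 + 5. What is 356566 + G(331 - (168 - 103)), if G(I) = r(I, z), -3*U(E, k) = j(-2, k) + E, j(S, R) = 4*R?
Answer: 1066796/3 ≈ 3.5560e+5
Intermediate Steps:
z = 3 (z = -2 + 5 = 3)
U(E, k) = -4*k/3 - E/3 (U(E, k) = -(4*k + E)/3 = -(E + 4*k)/3 = -4*k/3 - E/3)
r(X, y) = 8 + X*(⅓ - 4*y/3) (r(X, y) = (-4*y/3 - ⅓*(-1))*X + 8 = (-4*y/3 + ⅓)*X + 8 = (⅓ - 4*y/3)*X + 8 = X*(⅓ - 4*y/3) + 8 = 8 + X*(⅓ - 4*y/3))
G(I) = 8 - 11*I/3 (G(I) = 8 - I*(-1 + 4*3)/3 = 8 - I*(-1 + 12)/3 = 8 - ⅓*I*11 = 8 - 11*I/3)
356566 + G(331 - (168 - 103)) = 356566 + (8 - 11*(331 - (168 - 103))/3) = 356566 + (8 - 11*(331 - 1*65)/3) = 356566 + (8 - 11*(331 - 65)/3) = 356566 + (8 - 11/3*266) = 356566 + (8 - 2926/3) = 356566 - 2902/3 = 1066796/3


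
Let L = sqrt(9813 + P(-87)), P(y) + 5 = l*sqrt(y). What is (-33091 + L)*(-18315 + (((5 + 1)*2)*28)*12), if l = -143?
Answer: 472638753 - 14283*sqrt(9808 - 143*I*sqrt(87)) ≈ 4.7122e+8 + 95962.0*I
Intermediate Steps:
P(y) = -5 - 143*sqrt(y)
L = sqrt(9808 - 143*I*sqrt(87)) (L = sqrt(9813 + (-5 - 143*I*sqrt(87))) = sqrt(9808 - 143*I*sqrt(87)) ≈ 99.263 - 6.7186*I)
(-33091 + L)*(-18315 + (((5 + 1)*2)*28)*12) = (-33091 + sqrt(9808 - 143*I*sqrt(87)))*(-18315 + (((5 + 1)*2)*28)*12) = (-33091 + sqrt(9808 - 143*I*sqrt(87)))*(-18315 + ((6*2)*28)*12) = (-33091 + sqrt(9808 - 143*I*sqrt(87)))*(-18315 + (12*28)*12) = (-33091 + sqrt(9808 - 143*I*sqrt(87)))*(-18315 + 336*12) = (-33091 + sqrt(9808 - 143*I*sqrt(87)))*(-18315 + 4032) = (-33091 + sqrt(9808 - 143*I*sqrt(87)))*(-14283) = 472638753 - 14283*sqrt(9808 - 143*I*sqrt(87))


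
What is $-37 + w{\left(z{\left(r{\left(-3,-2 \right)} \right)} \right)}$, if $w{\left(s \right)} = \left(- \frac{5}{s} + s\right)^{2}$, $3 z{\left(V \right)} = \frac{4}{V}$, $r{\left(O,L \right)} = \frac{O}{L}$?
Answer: $- \frac{75527}{5184} \approx -14.569$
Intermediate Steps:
$z{\left(V \right)} = \frac{4}{3 V}$ ($z{\left(V \right)} = \frac{4 \frac{1}{V}}{3} = \frac{4}{3 V}$)
$w{\left(s \right)} = \left(s - \frac{5}{s}\right)^{2}$
$-37 + w{\left(z{\left(r{\left(-3,-2 \right)} \right)} \right)} = -37 + \frac{\left(-5 + \left(\frac{4}{3 \left(- \frac{3}{-2}\right)}\right)^{2}\right)^{2}}{\frac{64}{81}} = -37 + \frac{\left(-5 + \left(\frac{4}{3 \left(\left(-3\right) \left(- \frac{1}{2}\right)\right)}\right)^{2}\right)^{2}}{\frac{64}{81}} = -37 + \frac{\left(-5 + \left(\frac{4}{3 \cdot \frac{3}{2}}\right)^{2}\right)^{2}}{\frac{64}{81}} = -37 + \frac{\left(-5 + \left(\frac{4}{3} \cdot \frac{2}{3}\right)^{2}\right)^{2}}{\frac{64}{81}} = -37 + \frac{\left(-5 + \left(\frac{8}{9}\right)^{2}\right)^{2}}{\frac{64}{81}} = -37 + \frac{81 \left(-5 + \frac{64}{81}\right)^{2}}{64} = -37 + \frac{81 \left(- \frac{341}{81}\right)^{2}}{64} = -37 + \frac{81}{64} \cdot \frac{116281}{6561} = -37 + \frac{116281}{5184} = - \frac{75527}{5184}$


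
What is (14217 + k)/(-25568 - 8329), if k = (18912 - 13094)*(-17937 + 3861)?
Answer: 27293317/11299 ≈ 2415.6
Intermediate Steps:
k = -81894168 (k = 5818*(-14076) = -81894168)
(14217 + k)/(-25568 - 8329) = (14217 - 81894168)/(-25568 - 8329) = -81879951/(-33897) = -81879951*(-1/33897) = 27293317/11299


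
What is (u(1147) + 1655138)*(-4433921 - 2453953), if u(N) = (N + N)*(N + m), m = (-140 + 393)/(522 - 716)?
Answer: -2861817565529034/97 ≈ -2.9503e+13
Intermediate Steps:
m = -253/194 (m = 253/(-194) = 253*(-1/194) = -253/194 ≈ -1.3041)
u(N) = 2*N*(-253/194 + N) (u(N) = (N + N)*(N - 253/194) = (2*N)*(-253/194 + N) = 2*N*(-253/194 + N))
(u(1147) + 1655138)*(-4433921 - 2453953) = ((1/97)*1147*(-253 + 194*1147) + 1655138)*(-4433921 - 2453953) = ((1/97)*1147*(-253 + 222518) + 1655138)*(-6887874) = ((1/97)*1147*222265 + 1655138)*(-6887874) = (254937955/97 + 1655138)*(-6887874) = (415486341/97)*(-6887874) = -2861817565529034/97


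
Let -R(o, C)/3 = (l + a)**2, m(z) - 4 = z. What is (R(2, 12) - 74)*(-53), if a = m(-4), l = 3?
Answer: 5353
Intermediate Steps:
m(z) = 4 + z
a = 0 (a = 4 - 4 = 0)
R(o, C) = -27 (R(o, C) = -3*(3 + 0)**2 = -3*3**2 = -3*9 = -27)
(R(2, 12) - 74)*(-53) = (-27 - 74)*(-53) = -101*(-53) = 5353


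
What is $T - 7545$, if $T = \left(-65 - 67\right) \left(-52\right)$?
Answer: $-681$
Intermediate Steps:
$T = 6864$ ($T = \left(-132\right) \left(-52\right) = 6864$)
$T - 7545 = 6864 - 7545 = -681$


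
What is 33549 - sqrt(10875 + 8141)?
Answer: 33549 - 2*sqrt(4754) ≈ 33411.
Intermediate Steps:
33549 - sqrt(10875 + 8141) = 33549 - sqrt(19016) = 33549 - 2*sqrt(4754)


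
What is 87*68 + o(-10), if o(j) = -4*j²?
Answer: 5516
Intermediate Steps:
87*68 + o(-10) = 87*68 - 4*(-10)² = 5916 - 4*100 = 5916 - 400 = 5516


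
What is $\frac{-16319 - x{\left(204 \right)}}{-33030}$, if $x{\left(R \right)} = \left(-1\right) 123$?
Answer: $\frac{8098}{16515} \approx 0.49034$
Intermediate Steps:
$x{\left(R \right)} = -123$
$\frac{-16319 - x{\left(204 \right)}}{-33030} = \frac{-16319 - -123}{-33030} = \left(-16319 + 123\right) \left(- \frac{1}{33030}\right) = \left(-16196\right) \left(- \frac{1}{33030}\right) = \frac{8098}{16515}$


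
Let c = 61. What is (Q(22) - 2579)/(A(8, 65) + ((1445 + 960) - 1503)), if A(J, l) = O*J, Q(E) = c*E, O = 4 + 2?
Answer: -1237/950 ≈ -1.3021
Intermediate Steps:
O = 6
Q(E) = 61*E
A(J, l) = 6*J
(Q(22) - 2579)/(A(8, 65) + ((1445 + 960) - 1503)) = (61*22 - 2579)/(6*8 + ((1445 + 960) - 1503)) = (1342 - 2579)/(48 + (2405 - 1503)) = -1237/(48 + 902) = -1237/950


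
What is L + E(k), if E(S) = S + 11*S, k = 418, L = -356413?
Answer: -351397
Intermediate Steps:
E(S) = 12*S
L + E(k) = -356413 + 12*418 = -356413 + 5016 = -351397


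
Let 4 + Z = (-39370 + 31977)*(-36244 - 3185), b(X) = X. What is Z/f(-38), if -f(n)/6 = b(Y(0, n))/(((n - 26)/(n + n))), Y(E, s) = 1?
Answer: -2331988744/57 ≈ -4.0912e+7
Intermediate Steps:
Z = 291498593 (Z = -4 + (-39370 + 31977)*(-36244 - 3185) = -4 - 7393*(-39429) = -4 + 291498597 = 291498593)
f(n) = -12*n/(-26 + n) (f(n) = -6/((n - 26)/(n + n)) = -6/((-26 + n)/((2*n))) = -6/((-26 + n)*(1/(2*n))) = -6/((-26 + n)/(2*n)) = -6*2*n/(-26 + n) = -12*n/(-26 + n))
Z/f(-38) = 291498593/((-12*(-38)/(-26 - 38))) = 291498593/((-12*(-38)/(-64))) = 291498593/((-12*(-38)*(-1/64))) = 291498593/(-57/8) = 291498593*(-8/57) = -2331988744/57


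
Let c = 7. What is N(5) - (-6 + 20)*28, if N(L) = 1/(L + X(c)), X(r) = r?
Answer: -4703/12 ≈ -391.92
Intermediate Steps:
N(L) = 1/(7 + L) (N(L) = 1/(L + 7) = 1/(7 + L))
N(5) - (-6 + 20)*28 = 1/(7 + 5) - (-6 + 20)*28 = 1/12 - 14*28 = 1/12 - 1*392 = 1/12 - 392 = -4703/12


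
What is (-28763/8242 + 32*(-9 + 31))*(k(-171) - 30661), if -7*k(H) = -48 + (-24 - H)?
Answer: -619871553615/28847 ≈ -2.1488e+7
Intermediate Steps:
k(H) = 72/7 + H/7 (k(H) = -(-48 + (-24 - H))/7 = -(-72 - H)/7 = 72/7 + H/7)
(-28763/8242 + 32*(-9 + 31))*(k(-171) - 30661) = (-28763/8242 + 32*(-9 + 31))*((72/7 + (⅐)*(-171)) - 30661) = (-28763*1/8242 + 32*22)*((72/7 - 171/7) - 30661) = (-28763/8242 + 704)*(-99/7 - 30661) = (5773605/8242)*(-214726/7) = -619871553615/28847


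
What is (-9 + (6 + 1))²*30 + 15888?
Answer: 16008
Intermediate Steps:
(-9 + (6 + 1))²*30 + 15888 = (-9 + 7)²*30 + 15888 = (-2)²*30 + 15888 = 4*30 + 15888 = 120 + 15888 = 16008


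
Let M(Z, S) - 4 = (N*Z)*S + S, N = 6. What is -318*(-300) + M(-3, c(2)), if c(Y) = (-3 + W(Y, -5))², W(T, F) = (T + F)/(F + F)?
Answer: 9528007/100 ≈ 95280.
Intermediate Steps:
W(T, F) = (F + T)/(2*F) (W(T, F) = (F + T)/((2*F)) = (F + T)*(1/(2*F)) = (F + T)/(2*F))
c(Y) = (-5/2 - Y/10)² (c(Y) = (-3 + (½)*(-5 + Y)/(-5))² = (-3 + (½)*(-⅕)*(-5 + Y))² = (-3 + (½ - Y/10))² = (-5/2 - Y/10)²)
M(Z, S) = 4 + S + 6*S*Z (M(Z, S) = 4 + ((6*Z)*S + S) = 4 + (6*S*Z + S) = 4 + (S + 6*S*Z) = 4 + S + 6*S*Z)
-318*(-300) + M(-3, c(2)) = -318*(-300) + (4 + (25 + 2)²/100 + 6*((25 + 2)²/100)*(-3)) = 95400 + (4 + (1/100)*27² + 6*((1/100)*27²)*(-3)) = 95400 + (4 + (1/100)*729 + 6*((1/100)*729)*(-3)) = 95400 + (4 + 729/100 + 6*(729/100)*(-3)) = 95400 + (4 + 729/100 - 6561/50) = 95400 - 11993/100 = 9528007/100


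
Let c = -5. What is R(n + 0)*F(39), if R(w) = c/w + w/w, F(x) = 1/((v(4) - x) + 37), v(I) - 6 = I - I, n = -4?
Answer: 9/16 ≈ 0.56250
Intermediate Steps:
v(I) = 6 (v(I) = 6 + (I - I) = 6 + 0 = 6)
F(x) = 1/(43 - x) (F(x) = 1/((6 - x) + 37) = 1/(43 - x))
R(w) = 1 - 5/w (R(w) = -5/w + w/w = -5/w + 1 = 1 - 5/w)
R(n + 0)*F(39) = ((-5 + (-4 + 0))/(-4 + 0))/(43 - 1*39) = ((-5 - 4)/(-4))/(43 - 39) = -¼*(-9)/4 = (9/4)*(¼) = 9/16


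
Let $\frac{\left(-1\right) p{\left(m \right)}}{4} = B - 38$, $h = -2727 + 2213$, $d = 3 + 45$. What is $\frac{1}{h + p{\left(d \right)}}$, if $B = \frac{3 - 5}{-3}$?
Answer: $- \frac{3}{1094} \approx -0.0027422$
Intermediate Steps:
$d = 48$
$B = \frac{2}{3}$ ($B = \left(-2\right) \left(- \frac{1}{3}\right) = \frac{2}{3} \approx 0.66667$)
$h = -514$
$p{\left(m \right)} = \frac{448}{3}$ ($p{\left(m \right)} = - 4 \left(\frac{2}{3} - 38\right) = \left(-4\right) \left(- \frac{112}{3}\right) = \frac{448}{3}$)
$\frac{1}{h + p{\left(d \right)}} = \frac{1}{-514 + \frac{448}{3}} = \frac{1}{- \frac{1094}{3}} = - \frac{3}{1094}$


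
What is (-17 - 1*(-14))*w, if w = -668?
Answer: 2004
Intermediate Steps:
(-17 - 1*(-14))*w = (-17 - 1*(-14))*(-668) = (-17 + 14)*(-668) = -3*(-668) = 2004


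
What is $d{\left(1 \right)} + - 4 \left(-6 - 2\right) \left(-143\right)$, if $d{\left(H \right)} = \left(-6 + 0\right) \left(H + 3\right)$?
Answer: $-4600$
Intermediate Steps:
$d{\left(H \right)} = -18 - 6 H$ ($d{\left(H \right)} = - 6 \left(3 + H\right) = -18 - 6 H$)
$d{\left(1 \right)} + - 4 \left(-6 - 2\right) \left(-143\right) = \left(-18 - 6\right) + - 4 \left(-6 - 2\right) \left(-143\right) = \left(-18 - 6\right) + \left(-4\right) \left(-8\right) \left(-143\right) = -24 + 32 \left(-143\right) = -24 - 4576 = -4600$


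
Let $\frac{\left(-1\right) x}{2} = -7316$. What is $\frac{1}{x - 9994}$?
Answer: $\frac{1}{4638} \approx 0.00021561$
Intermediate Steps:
$x = 14632$ ($x = \left(-2\right) \left(-7316\right) = 14632$)
$\frac{1}{x - 9994} = \frac{1}{14632 - 9994} = \frac{1}{4638}$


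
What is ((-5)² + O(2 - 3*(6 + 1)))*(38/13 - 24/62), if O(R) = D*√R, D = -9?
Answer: 25550/403 - 9198*I*√19/403 ≈ 63.399 - 99.487*I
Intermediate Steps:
O(R) = -9*√R
((-5)² + O(2 - 3*(6 + 1)))*(38/13 - 24/62) = ((-5)² - 9*√(2 - 3*(6 + 1)))*(38/13 - 24/62) = (25 - 9*√(2 - 3*7))*(38*(1/13) - 24*1/62) = (25 - 9*√(2 - 21))*(38/13 - 12/31) = (25 - 9*I*√19)*(1022/403) = 25550/403 - 9198*I*√19/403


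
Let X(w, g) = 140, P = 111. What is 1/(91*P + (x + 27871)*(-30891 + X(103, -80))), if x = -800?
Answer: -1/832450220 ≈ -1.2013e-9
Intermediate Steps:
1/(91*P + (x + 27871)*(-30891 + X(103, -80))) = 1/(91*111 + (-800 + 27871)*(-30891 + 140)) = 1/(10101 + 27071*(-30751)) = 1/(10101 - 832460321) = 1/(-832450220) = -1/832450220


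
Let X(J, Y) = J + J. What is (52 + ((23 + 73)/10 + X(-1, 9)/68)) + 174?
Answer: 40047/170 ≈ 235.57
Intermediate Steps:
X(J, Y) = 2*J
(52 + ((23 + 73)/10 + X(-1, 9)/68)) + 174 = (52 + ((23 + 73)/10 + (2*(-1))/68)) + 174 = (52 + (96*(⅒) - 2*1/68)) + 174 = (52 + (48/5 - 1/34)) + 174 = (52 + 1627/170) + 174 = 10467/170 + 174 = 40047/170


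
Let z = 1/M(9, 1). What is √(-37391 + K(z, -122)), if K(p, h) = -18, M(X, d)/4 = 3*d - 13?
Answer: I*√37409 ≈ 193.41*I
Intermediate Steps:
M(X, d) = -52 + 12*d (M(X, d) = 4*(3*d - 13) = 4*(-13 + 3*d) = -52 + 12*d)
z = -1/40 (z = 1/(-52 + 12*1) = 1/(-52 + 12) = 1/(-40) = -1/40 ≈ -0.025000)
√(-37391 + K(z, -122)) = √(-37391 - 18) = √(-37409) = I*√37409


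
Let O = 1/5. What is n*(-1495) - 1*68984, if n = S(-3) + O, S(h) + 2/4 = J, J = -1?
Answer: -134081/2 ≈ -67041.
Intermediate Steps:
O = ⅕ ≈ 0.20000
S(h) = -3/2 (S(h) = -½ - 1 = -3/2)
n = -13/10 (n = -3/2 + ⅕ = -13/10 ≈ -1.3000)
n*(-1495) - 1*68984 = -13/10*(-1495) - 1*68984 = 3887/2 - 68984 = -134081/2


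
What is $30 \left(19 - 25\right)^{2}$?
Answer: $1080$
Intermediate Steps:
$30 \left(19 - 25\right)^{2} = 30 \left(-6\right)^{2} = 30 \cdot 36 = 1080$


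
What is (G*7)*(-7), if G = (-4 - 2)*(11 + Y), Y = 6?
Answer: 4998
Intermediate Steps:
G = -102 (G = (-4 - 2)*(11 + 6) = -6*17 = -102)
(G*7)*(-7) = -102*7*(-7) = -714*(-7) = 4998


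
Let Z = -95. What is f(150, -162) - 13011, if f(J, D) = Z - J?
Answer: -13256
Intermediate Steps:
f(J, D) = -95 - J
f(150, -162) - 13011 = (-95 - 1*150) - 13011 = (-95 - 150) - 13011 = -245 - 13011 = -13256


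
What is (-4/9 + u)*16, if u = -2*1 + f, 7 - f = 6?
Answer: -208/9 ≈ -23.111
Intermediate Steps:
f = 1 (f = 7 - 1*6 = 7 - 6 = 1)
u = -1 (u = -2*1 + 1 = -2 + 1 = -1)
(-4/9 + u)*16 = (-4/9 - 1)*16 = -13/9*16 = -208/9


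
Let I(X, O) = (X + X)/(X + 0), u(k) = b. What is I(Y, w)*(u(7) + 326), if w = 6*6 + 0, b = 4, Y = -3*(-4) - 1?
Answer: 660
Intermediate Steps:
Y = 11 (Y = 12 - 1 = 11)
u(k) = 4
w = 36 (w = 36 + 0 = 36)
I(X, O) = 2 (I(X, O) = (2*X)/X = 2)
I(Y, w)*(u(7) + 326) = 2*(4 + 326) = 2*330 = 660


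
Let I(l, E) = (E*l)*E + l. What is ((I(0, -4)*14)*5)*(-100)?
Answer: 0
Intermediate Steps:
I(l, E) = l + l*E² (I(l, E) = l*E² + l = l + l*E²)
((I(0, -4)*14)*5)*(-100) = (((0*(1 + (-4)²))*14)*5)*(-100) = (((0*(1 + 16))*14)*5)*(-100) = (((0*17)*14)*5)*(-100) = ((0*14)*5)*(-100) = (0*5)*(-100) = 0*(-100) = 0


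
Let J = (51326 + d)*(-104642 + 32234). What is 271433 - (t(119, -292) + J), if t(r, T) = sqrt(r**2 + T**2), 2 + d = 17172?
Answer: 4959929801 - 5*sqrt(3977) ≈ 4.9599e+9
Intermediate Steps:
d = 17170 (d = -2 + 17172 = 17170)
J = -4959658368 (J = (51326 + 17170)*(-104642 + 32234) = 68496*(-72408) = -4959658368)
t(r, T) = sqrt(T**2 + r**2)
271433 - (t(119, -292) + J) = 271433 - (sqrt((-292)**2 + 119**2) - 4959658368) = 271433 - (sqrt(85264 + 14161) - 4959658368) = 271433 - (sqrt(99425) - 4959658368) = 271433 - (5*sqrt(3977) - 4959658368) = 271433 - (-4959658368 + 5*sqrt(3977)) = 271433 + (4959658368 - 5*sqrt(3977)) = 4959929801 - 5*sqrt(3977)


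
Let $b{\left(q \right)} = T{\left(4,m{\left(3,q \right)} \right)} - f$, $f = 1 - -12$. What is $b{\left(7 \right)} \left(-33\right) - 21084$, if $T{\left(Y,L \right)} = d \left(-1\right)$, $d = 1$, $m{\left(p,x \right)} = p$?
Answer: $-20622$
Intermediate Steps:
$f = 13$ ($f = 1 + 12 = 13$)
$T{\left(Y,L \right)} = -1$ ($T{\left(Y,L \right)} = 1 \left(-1\right) = -1$)
$b{\left(q \right)} = -14$ ($b{\left(q \right)} = -1 - 13 = -14$)
$b{\left(7 \right)} \left(-33\right) - 21084 = \left(-14\right) \left(-33\right) - 21084 = 462 - 21084 = -20622$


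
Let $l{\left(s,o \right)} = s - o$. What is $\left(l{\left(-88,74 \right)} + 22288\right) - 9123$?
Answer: $13003$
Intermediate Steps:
$\left(l{\left(-88,74 \right)} + 22288\right) - 9123 = \left(\left(-88 - 74\right) + 22288\right) - 9123 = \left(-162 + 22288\right) - 9123 = 22126 - 9123 = 13003$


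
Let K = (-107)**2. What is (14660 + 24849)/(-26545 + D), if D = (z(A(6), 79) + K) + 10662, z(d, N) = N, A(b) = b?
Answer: -39509/4355 ≈ -9.0721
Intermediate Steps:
K = 11449
D = 22190 (D = (79 + 11449) + 10662 = 11528 + 10662 = 22190)
(14660 + 24849)/(-26545 + D) = (14660 + 24849)/(-26545 + 22190) = 39509/(-4355) = 39509*(-1/4355) = -39509/4355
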